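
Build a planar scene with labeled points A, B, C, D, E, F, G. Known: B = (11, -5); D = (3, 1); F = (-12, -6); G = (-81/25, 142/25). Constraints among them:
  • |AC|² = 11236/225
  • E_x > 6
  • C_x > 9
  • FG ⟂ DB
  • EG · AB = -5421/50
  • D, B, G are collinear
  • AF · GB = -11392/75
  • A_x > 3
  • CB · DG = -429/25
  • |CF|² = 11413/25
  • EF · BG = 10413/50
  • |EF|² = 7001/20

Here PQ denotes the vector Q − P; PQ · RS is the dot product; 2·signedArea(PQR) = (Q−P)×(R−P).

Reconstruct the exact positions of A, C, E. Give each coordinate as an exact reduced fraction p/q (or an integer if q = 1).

A = (269/75, 14/25)
C = (231/25, -92/25)
E = (153/25, -67/50)

1. C_x = 231/25  [line 156/25·x + -117/25·y + -1872/25 = 0 ∩ |CF|² = 11413/25]
2. C_y = -92/25  [line 156/25·x + -117/25·y + -1872/25 = 0 ∩ |CF|² = 11413/25]
   → C = (231/25, -92/25)
3. E_x = 153/25  [line 356/25·x + -267/25·y + -5073/50 = 0 ∩ |EF|² = 7001/20]
4. E_y = -67/50  [line 356/25·x + -267/25·y + -5073/50 = 0 ∩ |EF|² = 7001/20]
   → E = (153/25, -67/50)
5. A_x = 269/75  [line -356/25·x + 267/25·y + 3382/75 = 0 ∩ |AC|² = 11236/225]
6. A_y = 14/25  [line -356/25·x + 267/25·y + 3382/75 = 0 ∩ |AC|² = 11236/225]
   → A = (269/75, 14/25)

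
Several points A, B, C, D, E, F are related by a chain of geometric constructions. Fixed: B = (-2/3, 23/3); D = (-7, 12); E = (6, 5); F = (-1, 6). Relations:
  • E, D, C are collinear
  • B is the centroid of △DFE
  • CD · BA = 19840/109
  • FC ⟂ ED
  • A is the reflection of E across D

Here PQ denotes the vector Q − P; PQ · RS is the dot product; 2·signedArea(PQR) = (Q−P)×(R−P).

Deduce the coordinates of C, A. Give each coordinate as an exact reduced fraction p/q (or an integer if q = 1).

A = (-20, 19)
C = (17/109, 888/109)

1. C_x = 17/109  [E, D, C are collinear ∩ FC ⟂ ED]
2. C_y = 888/109  [E, D, C are collinear ∩ FC ⟂ ED]
   → C = (17/109, 888/109)
3. A_x = -20  [A is the reflection of E across D]
4. A_y = 19  [A is the reflection of E across D]
   → A = (-20, 19)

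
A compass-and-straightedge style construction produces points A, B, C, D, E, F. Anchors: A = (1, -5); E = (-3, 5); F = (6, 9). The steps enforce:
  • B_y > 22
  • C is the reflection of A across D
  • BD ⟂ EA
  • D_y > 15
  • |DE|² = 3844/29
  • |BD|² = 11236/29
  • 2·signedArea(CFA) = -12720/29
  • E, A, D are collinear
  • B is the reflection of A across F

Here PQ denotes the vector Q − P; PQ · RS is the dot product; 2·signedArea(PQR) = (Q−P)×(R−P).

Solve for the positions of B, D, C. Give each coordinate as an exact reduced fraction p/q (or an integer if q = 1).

B = (11, 23)
C = (-451/29, 1055/29)
D = (-211/29, 455/29)

1. B_x = 11  [B is the reflection of A across F]
2. B_y = 23  [B is the reflection of A across F]
   → B = (11, 23)
3. D_x = -211/29  [E, A, D are collinear ∩ BD ⟂ EA]
4. D_y = 455/29  [E, A, D are collinear ∩ BD ⟂ EA]
   → D = (-211/29, 455/29)
5. C_x = -451/29  [C is the reflection of A across D]
6. C_y = 1055/29  [C is the reflection of A across D]
   → C = (-451/29, 1055/29)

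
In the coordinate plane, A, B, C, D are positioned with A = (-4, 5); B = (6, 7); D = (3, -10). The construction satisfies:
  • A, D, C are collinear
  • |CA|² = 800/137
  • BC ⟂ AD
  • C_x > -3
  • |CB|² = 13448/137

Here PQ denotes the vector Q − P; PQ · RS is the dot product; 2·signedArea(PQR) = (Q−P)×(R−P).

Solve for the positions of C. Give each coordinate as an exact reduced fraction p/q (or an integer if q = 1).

1. C_x = -408/137  [A, D, C are collinear ∩ BC ⟂ AD]
2. C_y = 385/137  [A, D, C are collinear ∩ BC ⟂ AD]
   → C = (-408/137, 385/137)

C = (-408/137, 385/137)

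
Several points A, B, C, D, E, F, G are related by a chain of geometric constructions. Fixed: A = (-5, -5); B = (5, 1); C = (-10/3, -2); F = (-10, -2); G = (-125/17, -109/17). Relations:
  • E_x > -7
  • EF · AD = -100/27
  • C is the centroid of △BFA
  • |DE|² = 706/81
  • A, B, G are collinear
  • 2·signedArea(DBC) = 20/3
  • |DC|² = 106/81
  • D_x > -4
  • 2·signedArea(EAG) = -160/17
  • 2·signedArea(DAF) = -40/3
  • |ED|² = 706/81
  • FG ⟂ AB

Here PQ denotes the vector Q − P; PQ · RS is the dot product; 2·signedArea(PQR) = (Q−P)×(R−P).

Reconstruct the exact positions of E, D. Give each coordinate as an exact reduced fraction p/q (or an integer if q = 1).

D = (-35/9, -3)
E = (-20/3, -2)

1. D_x = -35/9  [2·signedArea(DAF) = -40/3 ∩ 2·signedArea(DBC) = 20/3]
2. D_y = -3  [2·signedArea(DAF) = -40/3 ∩ 2·signedArea(DBC) = 20/3]
   → D = (-35/9, -3)
3. E_x = -20/3  [2·signedArea(EAG) = -160/17 ∩ EF · AD = -100/27]
4. E_y = -2  [2·signedArea(EAG) = -160/17 ∩ EF · AD = -100/27]
   → E = (-20/3, -2)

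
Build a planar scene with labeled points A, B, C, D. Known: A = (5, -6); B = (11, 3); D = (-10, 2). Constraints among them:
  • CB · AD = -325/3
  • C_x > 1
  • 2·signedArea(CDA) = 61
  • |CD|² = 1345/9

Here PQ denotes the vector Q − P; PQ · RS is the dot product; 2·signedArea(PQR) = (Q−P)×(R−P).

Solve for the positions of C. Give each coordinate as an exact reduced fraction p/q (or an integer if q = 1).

C = (2, -1/3)

1. C_x = 2  [2·signedArea(CDA) = 61 ∩ CB · AD = -325/3]
2. C_y = -1/3  [2·signedArea(CDA) = 61 ∩ CB · AD = -325/3]
   → C = (2, -1/3)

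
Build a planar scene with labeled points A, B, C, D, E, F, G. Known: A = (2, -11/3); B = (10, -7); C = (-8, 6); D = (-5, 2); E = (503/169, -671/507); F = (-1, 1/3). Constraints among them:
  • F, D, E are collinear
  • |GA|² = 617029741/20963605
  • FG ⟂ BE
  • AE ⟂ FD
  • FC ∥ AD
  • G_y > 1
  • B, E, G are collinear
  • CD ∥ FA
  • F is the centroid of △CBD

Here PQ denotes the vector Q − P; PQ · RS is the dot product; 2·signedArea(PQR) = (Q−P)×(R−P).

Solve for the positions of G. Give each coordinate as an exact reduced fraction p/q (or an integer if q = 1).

1. G_x = -5007973/20963605  [B, E, G are collinear ∩ FG ⟂ BE]
2. G_y = 80190157/62890815  [B, E, G are collinear ∩ FG ⟂ BE]
   → G = (-5007973/20963605, 80190157/62890815)

G = (-5007973/20963605, 80190157/62890815)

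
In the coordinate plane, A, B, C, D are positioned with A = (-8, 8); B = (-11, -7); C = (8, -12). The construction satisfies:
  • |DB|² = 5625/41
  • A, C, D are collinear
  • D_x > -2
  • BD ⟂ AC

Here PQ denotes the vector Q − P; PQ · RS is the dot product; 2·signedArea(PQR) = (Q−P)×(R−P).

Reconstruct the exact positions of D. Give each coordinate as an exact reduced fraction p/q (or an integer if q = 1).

D = (-76/41, 13/41)

1. D_x = -76/41  [A, C, D are collinear ∩ BD ⟂ AC]
2. D_y = 13/41  [A, C, D are collinear ∩ BD ⟂ AC]
   → D = (-76/41, 13/41)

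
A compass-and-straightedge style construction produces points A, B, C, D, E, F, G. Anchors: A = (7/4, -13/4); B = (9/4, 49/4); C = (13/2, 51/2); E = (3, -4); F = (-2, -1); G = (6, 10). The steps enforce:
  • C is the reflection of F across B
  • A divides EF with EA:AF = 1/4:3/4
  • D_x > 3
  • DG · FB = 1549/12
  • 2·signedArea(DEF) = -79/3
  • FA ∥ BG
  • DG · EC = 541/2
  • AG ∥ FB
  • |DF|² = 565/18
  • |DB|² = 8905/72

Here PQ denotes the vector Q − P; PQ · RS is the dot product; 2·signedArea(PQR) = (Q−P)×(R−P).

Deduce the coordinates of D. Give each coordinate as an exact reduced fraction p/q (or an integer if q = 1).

D = (19/6, 7/6)

1. D_x = 19/6  [DG · EC = 541/2 ∩ 2·signedArea(DEF) = -79/3]
2. D_y = 7/6  [DG · EC = 541/2 ∩ 2·signedArea(DEF) = -79/3]
   → D = (19/6, 7/6)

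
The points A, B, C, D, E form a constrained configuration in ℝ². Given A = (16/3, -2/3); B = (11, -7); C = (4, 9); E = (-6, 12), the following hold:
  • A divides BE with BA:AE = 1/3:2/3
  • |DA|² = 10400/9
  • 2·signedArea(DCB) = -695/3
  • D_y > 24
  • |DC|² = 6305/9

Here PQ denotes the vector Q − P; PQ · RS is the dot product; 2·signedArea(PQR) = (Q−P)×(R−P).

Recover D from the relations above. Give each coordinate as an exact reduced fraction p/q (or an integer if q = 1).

1. D_x = -52/3  [line 16·x + 7·y + 314/3 = 0 ∩ |DC|² = 6305/9]
2. D_y = 74/3  [line 16·x + 7·y + 314/3 = 0 ∩ |DC|² = 6305/9]
   → D = (-52/3, 74/3)

D = (-52/3, 74/3)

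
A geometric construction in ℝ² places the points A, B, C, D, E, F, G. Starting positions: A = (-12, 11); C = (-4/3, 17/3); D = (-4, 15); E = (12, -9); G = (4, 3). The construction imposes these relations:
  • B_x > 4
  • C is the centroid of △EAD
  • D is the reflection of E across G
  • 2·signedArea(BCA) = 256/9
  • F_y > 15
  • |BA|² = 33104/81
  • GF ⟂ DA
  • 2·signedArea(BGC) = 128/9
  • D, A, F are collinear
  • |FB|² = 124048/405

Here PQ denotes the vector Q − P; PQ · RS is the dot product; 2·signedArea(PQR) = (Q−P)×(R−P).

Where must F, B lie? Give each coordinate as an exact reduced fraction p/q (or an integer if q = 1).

B = (44/9, -1/9)
F = (-12/5, 79/5)

1. F_x = -12/5  [D, A, F are collinear ∩ GF ⟂ DA]
2. F_y = 79/5  [D, A, F are collinear ∩ GF ⟂ DA]
   → F = (-12/5, 79/5)
3. B_x = 44/9  [line -8/3·x + -16/3·y + 112/9 = 0 ∩ |BA|² = 33104/81]
4. B_y = -1/9  [line -8/3·x + -16/3·y + 112/9 = 0 ∩ |BA|² = 33104/81]
   → B = (44/9, -1/9)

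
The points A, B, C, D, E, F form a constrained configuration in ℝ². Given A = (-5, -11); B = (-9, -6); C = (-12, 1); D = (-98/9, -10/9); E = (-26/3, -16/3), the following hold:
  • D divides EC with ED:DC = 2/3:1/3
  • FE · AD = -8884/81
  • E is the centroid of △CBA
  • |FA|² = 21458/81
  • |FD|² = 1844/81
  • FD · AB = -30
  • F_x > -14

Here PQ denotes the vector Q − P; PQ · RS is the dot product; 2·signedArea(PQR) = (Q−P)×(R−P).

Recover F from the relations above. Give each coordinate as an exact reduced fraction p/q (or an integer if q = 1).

1. F_x = -118/9  [FD · AB = -30 ∩ FE · AD = -8884/81]
2. F_y = 28/9  [FD · AB = -30 ∩ FE · AD = -8884/81]
   → F = (-118/9, 28/9)

F = (-118/9, 28/9)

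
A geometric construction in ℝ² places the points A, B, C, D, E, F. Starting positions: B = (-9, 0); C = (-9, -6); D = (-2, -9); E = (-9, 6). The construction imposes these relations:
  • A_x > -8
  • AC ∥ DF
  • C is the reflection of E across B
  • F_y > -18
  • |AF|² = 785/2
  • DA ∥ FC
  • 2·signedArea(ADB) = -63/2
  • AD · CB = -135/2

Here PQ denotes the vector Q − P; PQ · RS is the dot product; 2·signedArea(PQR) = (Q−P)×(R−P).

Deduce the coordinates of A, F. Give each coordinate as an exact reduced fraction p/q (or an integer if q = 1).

A = (-29/4, 9/4)
F = (-15/4, -69/4)

1. A_x = -29/4  [AD · CB = -135/2 ∩ 2·signedArea(ADB) = -63/2]
2. A_y = 9/4  [AD · CB = -135/2 ∩ 2·signedArea(ADB) = -63/2]
   → A = (-29/4, 9/4)
3. F_x = -15/4  [DA ∥ FC ∩ AC ∥ DF]
4. F_y = -69/4  [DA ∥ FC ∩ AC ∥ DF]
   → F = (-15/4, -69/4)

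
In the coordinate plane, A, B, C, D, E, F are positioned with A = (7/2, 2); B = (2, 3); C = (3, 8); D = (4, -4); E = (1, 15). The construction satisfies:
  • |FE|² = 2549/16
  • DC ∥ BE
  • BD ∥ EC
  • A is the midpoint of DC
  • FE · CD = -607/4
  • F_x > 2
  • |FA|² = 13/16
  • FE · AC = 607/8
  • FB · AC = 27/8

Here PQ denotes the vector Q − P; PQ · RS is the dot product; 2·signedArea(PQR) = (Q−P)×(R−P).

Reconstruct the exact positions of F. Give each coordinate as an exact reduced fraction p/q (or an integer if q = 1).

1. F_x = 11/4  [line 1/2·x + -6·y + 109/8 = 0 ∩ |FE|² = 2549/16]
2. F_y = 5/2  [line 1/2·x + -6·y + 109/8 = 0 ∩ |FE|² = 2549/16]
   → F = (11/4, 5/2)

F = (11/4, 5/2)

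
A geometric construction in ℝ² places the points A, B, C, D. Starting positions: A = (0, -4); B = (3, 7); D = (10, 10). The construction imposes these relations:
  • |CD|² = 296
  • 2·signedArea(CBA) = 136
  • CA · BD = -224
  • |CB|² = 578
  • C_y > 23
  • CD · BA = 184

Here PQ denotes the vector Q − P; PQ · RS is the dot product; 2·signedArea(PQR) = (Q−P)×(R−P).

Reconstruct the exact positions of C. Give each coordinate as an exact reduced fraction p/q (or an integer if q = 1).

C = (20, 24)

1. C_x = 20  [CD · BA = 184 ∩ 2·signedArea(CBA) = 136]
2. C_y = 24  [CD · BA = 184 ∩ 2·signedArea(CBA) = 136]
   → C = (20, 24)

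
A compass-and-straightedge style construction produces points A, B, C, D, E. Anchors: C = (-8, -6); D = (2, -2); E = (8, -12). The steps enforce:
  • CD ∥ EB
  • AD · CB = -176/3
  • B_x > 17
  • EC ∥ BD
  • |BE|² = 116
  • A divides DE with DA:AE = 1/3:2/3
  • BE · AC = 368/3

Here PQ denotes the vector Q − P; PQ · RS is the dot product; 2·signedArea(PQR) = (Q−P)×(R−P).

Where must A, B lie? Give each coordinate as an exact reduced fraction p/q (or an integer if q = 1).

A = (4, -16/3)
B = (18, -8)

1. A_x = 4  [A divides DE with DA:AE = 1/3:2/3]
2. A_y = -16/3  [A divides DE with DA:AE = 1/3:2/3]
   → A = (4, -16/3)
3. B_x = 18  [EC ∥ BD ∩ CD ∥ EB]
4. B_y = -8  [EC ∥ BD ∩ CD ∥ EB]
   → B = (18, -8)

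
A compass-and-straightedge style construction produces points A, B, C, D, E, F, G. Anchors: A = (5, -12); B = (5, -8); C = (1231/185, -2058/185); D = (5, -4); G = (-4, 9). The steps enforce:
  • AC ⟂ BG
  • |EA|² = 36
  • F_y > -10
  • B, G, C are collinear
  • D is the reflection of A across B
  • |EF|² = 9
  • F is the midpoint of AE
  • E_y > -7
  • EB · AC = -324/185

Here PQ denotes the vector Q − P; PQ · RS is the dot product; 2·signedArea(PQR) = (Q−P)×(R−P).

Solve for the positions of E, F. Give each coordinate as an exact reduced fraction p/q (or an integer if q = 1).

1. E_x = 5  [line -306/185·x + -162/185·y + 558/185 = 0 ∩ |EA|² = 36]
2. E_y = -6  [line -306/185·x + -162/185·y + 558/185 = 0 ∩ |EA|² = 36]
   → E = (5, -6)
3. F_x = 5  [F is the midpoint of AE]
4. F_y = -9  [F is the midpoint of AE]
   → F = (5, -9)

E = (5, -6)
F = (5, -9)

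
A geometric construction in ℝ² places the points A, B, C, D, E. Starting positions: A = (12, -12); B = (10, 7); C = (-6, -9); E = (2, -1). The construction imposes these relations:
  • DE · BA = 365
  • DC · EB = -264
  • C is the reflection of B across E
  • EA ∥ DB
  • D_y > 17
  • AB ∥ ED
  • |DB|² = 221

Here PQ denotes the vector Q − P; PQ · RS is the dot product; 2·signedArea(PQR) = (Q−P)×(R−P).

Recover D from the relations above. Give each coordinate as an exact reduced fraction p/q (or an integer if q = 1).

D = (0, 18)

1. D_x = 0  [EA ∥ DB ∩ AB ∥ ED]
2. D_y = 18  [EA ∥ DB ∩ AB ∥ ED]
   → D = (0, 18)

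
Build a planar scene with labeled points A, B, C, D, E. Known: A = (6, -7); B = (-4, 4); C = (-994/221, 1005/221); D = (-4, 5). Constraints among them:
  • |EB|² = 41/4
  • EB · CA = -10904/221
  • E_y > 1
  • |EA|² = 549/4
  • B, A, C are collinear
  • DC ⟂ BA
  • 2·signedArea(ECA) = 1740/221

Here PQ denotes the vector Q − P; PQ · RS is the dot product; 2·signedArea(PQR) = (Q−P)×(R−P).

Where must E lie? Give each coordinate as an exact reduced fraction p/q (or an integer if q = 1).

1. E_x = -3/2  [EB · CA = -10904/221 ∩ 2·signedArea(ECA) = 1740/221]
2. E_y = 2  [EB · CA = -10904/221 ∩ 2·signedArea(ECA) = 1740/221]
   → E = (-3/2, 2)

E = (-3/2, 2)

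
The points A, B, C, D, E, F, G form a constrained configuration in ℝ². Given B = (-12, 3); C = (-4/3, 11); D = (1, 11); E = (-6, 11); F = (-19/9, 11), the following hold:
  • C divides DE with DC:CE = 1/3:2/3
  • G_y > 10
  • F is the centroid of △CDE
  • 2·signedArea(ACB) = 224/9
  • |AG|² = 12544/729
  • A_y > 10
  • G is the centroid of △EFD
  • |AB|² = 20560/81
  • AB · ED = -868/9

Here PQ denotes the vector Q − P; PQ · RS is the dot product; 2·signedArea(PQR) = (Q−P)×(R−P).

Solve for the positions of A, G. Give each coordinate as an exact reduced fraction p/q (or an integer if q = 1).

A = (16/9, 11)
G = (-64/27, 11)

1. A_x = 16/9  [2·signedArea(ACB) = 224/9 ∩ AB · ED = -868/9]
2. A_y = 11  [2·signedArea(ACB) = 224/9 ∩ AB · ED = -868/9]
   → A = (16/9, 11)
3. G_x = -64/27  [G is the centroid of △EFD]
4. G_y = 11  [G is the centroid of △EFD]
   → G = (-64/27, 11)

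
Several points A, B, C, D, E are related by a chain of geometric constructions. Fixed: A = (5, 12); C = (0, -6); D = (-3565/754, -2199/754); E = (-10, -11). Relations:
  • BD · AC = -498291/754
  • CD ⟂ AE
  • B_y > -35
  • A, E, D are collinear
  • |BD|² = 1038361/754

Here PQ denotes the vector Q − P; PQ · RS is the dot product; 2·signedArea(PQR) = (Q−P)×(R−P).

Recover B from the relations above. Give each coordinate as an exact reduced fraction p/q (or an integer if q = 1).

B = (-25, -34)

1. B_x = -25  [line 5·x + 18·y + 737 = 0 ∩ |BD|² = 1038361/754]
2. B_y = -34  [line 5·x + 18·y + 737 = 0 ∩ |BD|² = 1038361/754]
   → B = (-25, -34)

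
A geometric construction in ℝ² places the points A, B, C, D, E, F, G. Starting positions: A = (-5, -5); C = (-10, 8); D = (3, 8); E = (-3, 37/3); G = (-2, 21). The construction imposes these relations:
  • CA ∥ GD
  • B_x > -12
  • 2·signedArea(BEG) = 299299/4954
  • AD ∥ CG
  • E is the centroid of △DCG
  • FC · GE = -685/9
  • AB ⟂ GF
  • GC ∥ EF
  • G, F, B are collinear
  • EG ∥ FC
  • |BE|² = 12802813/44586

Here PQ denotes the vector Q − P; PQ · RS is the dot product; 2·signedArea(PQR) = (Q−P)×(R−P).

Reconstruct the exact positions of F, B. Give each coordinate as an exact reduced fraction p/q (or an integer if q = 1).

B = (-57725/4954, -11081/4954)
F = (-11, -2/3)

1. F_x = -11  [EG ∥ FC ∩ GC ∥ EF]
2. F_y = -2/3  [EG ∥ FC ∩ GC ∥ EF]
   → F = (-11, -2/3)
3. B_x = -57725/4954  [G, F, B are collinear ∩ AB ⟂ GF]
4. B_y = -11081/4954  [G, F, B are collinear ∩ AB ⟂ GF]
   → B = (-57725/4954, -11081/4954)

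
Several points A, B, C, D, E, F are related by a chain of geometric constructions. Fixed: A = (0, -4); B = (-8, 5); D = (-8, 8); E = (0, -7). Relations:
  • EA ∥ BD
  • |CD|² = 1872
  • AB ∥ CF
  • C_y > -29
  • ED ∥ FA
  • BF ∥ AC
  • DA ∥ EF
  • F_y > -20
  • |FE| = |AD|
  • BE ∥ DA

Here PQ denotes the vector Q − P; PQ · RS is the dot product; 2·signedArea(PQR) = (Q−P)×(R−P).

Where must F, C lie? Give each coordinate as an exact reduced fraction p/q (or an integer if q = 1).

C = (16, -28)
F = (8, -19)

1. F_x = 8  [ED ∥ FA ∩ DA ∥ EF]
2. F_y = -19  [ED ∥ FA ∩ DA ∥ EF]
   → F = (8, -19)
3. C_x = 16  [AB ∥ CF ∩ BF ∥ AC]
4. C_y = -28  [AB ∥ CF ∩ BF ∥ AC]
   → C = (16, -28)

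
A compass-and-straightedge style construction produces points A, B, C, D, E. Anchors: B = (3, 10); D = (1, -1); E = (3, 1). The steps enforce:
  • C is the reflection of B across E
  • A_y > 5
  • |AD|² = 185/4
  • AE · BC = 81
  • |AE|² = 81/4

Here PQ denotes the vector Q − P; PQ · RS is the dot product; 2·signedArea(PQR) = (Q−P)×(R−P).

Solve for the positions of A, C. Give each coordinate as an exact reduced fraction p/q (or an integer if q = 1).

A = (3, 11/2)
C = (3, -8)

1. C_x = 3  [C is the reflection of B across E]
2. C_y = -8  [C is the reflection of B across E]
   → C = (3, -8)
3. A_y = 11/2  [AE · BC = 81]
4. A_x = 3  [|AE|² = 81/4]
   → A = (3, 11/2)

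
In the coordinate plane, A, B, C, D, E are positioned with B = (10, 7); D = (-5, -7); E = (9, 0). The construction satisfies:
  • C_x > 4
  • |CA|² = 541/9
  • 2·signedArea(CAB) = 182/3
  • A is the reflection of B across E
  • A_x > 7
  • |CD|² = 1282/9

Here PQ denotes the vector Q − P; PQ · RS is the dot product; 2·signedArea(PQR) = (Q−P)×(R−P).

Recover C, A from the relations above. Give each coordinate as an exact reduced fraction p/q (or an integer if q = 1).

A = (8, -7)
C = (14/3, 0)

1. A_x = 8  [A is the reflection of B across E]
2. A_y = -7  [A is the reflection of B across E]
   → A = (8, -7)
3. C_x = 14/3  [line -14·x + 2·y + 196/3 = 0 ∩ |CD|² = 1282/9]
4. C_y = 0  [line -14·x + 2·y + 196/3 = 0 ∩ |CD|² = 1282/9]
   → C = (14/3, 0)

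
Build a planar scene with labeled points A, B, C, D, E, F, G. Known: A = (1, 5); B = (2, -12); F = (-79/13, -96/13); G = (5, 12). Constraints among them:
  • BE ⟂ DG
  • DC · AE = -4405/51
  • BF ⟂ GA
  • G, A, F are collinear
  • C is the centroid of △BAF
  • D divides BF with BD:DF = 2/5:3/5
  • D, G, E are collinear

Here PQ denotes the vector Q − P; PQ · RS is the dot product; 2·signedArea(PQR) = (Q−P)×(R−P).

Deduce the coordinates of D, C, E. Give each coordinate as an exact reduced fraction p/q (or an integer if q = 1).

1. D_x = -16/13  [D divides BF with BD:DF = 2/5:3/5]
2. D_y = -132/13  [D divides BF with BD:DF = 2/5:3/5]
   → D = (-16/13, -132/13)
3. C_x = -40/39  [C is the centroid of △BAF]
4. C_y = -187/39  [C is the centroid of △BAF]
   → C = (-40/39, -187/39)
5. E_x = -326/221  [D, G, E are collinear ∩ BE ⟂ DG]
6. E_y = -2436/221  [D, G, E are collinear ∩ BE ⟂ DG]
   → E = (-326/221, -2436/221)

C = (-40/39, -187/39)
D = (-16/13, -132/13)
E = (-326/221, -2436/221)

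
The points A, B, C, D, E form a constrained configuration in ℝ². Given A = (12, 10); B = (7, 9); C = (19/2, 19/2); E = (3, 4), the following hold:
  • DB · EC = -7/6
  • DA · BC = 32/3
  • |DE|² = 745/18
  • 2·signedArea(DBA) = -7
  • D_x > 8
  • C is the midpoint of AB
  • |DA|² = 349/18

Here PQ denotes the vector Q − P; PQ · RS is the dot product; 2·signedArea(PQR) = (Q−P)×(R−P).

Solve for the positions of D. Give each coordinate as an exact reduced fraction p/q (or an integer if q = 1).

D = (49/6, 47/6)

1. D_x = 49/6  [DB · EC = -7/6 ∩ DA · BC = 32/3]
2. D_y = 47/6  [DB · EC = -7/6 ∩ DA · BC = 32/3]
   → D = (49/6, 47/6)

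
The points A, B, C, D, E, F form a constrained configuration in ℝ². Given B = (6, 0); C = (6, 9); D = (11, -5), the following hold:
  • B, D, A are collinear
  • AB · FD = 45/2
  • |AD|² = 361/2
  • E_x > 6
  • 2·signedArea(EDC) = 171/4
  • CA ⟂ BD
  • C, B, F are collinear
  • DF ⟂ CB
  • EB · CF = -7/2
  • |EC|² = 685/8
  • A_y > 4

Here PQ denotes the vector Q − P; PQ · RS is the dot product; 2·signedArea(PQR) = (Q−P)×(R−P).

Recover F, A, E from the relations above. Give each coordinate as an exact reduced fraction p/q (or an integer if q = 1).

A = (3/2, 9/2)
E = (25/4, -1/4)
F = (6, -5)

1. F_x = 6  [C, B, F are collinear ∩ DF ⟂ CB]
2. F_y = -5  [C, B, F are collinear ∩ DF ⟂ CB]
   → F = (6, -5)
3. A_x = 3/2  [B, D, A are collinear ∩ CA ⟂ BD]
4. A_y = 9/2  [B, D, A are collinear ∩ CA ⟂ BD]
   → A = (3/2, 9/2)
5. E_x = 25/4  [EB · CF = -7/2 ∩ 2·signedArea(EDC) = 171/4]
6. E_y = -1/4  [EB · CF = -7/2 ∩ 2·signedArea(EDC) = 171/4]
   → E = (25/4, -1/4)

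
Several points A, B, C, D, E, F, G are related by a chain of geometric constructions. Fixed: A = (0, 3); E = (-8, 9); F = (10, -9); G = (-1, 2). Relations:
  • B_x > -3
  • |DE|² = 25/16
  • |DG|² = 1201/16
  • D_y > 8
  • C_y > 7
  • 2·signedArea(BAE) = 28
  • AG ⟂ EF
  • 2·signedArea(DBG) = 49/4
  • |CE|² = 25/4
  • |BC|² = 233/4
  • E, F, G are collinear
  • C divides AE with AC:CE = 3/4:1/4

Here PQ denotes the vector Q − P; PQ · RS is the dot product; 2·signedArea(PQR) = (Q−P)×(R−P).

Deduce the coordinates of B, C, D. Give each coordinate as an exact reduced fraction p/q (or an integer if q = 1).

B = (-2, 1)
C = (-6, 15/2)
D = (-7, 33/4)

1. C_x = -6  [C divides AE with AC:CE = 3/4:1/4]
2. C_y = 15/2  [C divides AE with AC:CE = 3/4:1/4]
   → C = (-6, 15/2)
3. B_x = -2  [line -6·x + -8·y + -4 = 0 ∩ |BC|² = 233/4]
4. B_y = 1  [line -6·x + -8·y + -4 = 0 ∩ |BC|² = 233/4]
   → B = (-2, 1)
5. D_x = -7  [line -1·x + 1·y + -61/4 = 0 ∩ |DE|² = 25/16]
6. D_y = 33/4  [line -1·x + 1·y + -61/4 = 0 ∩ |DE|² = 25/16]
   → D = (-7, 33/4)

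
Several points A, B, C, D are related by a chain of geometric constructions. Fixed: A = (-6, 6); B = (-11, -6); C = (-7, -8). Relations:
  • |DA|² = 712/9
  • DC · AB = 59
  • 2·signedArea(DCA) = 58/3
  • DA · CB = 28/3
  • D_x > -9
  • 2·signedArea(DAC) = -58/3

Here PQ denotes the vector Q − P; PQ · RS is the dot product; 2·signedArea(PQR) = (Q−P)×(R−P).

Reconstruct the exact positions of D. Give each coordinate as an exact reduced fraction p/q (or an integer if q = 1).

D = (-8, -8/3)

1. D_x = -8  [2·signedArea(DAC) = -58/3 ∩ DC · AB = 59]
2. D_y = -8/3  [2·signedArea(DAC) = -58/3 ∩ DC · AB = 59]
   → D = (-8, -8/3)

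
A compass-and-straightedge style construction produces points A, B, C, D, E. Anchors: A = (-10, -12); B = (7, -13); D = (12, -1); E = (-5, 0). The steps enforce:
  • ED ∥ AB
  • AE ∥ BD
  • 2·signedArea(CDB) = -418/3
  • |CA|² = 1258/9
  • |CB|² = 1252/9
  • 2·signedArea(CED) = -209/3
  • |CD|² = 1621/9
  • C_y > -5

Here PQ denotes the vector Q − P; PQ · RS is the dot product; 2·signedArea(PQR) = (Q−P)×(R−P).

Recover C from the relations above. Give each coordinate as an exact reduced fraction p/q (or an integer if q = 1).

C = (-1, -13/3)

1. C_x = -1  [2·signedArea(CED) = -209/3 ∩ 2·signedArea(CDB) = -418/3]
2. C_y = -13/3  [2·signedArea(CED) = -209/3 ∩ 2·signedArea(CDB) = -418/3]
   → C = (-1, -13/3)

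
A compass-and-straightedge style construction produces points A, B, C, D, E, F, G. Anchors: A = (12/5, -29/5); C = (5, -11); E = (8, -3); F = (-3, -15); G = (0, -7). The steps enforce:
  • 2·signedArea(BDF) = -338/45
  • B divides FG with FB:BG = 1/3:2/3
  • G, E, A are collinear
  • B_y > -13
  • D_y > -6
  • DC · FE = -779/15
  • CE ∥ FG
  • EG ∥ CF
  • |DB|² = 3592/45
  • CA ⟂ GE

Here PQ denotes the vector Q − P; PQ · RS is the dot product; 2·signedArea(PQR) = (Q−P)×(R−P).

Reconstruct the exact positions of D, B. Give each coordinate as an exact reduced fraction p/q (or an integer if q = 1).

1. B_x = -2  [B divides FG with FB:BG = 1/3:2/3]
2. B_y = -37/3  [B divides FG with FB:BG = 1/3:2/3]
   → B = (-2, -37/3)
3. D_x = 52/15  [DC · FE = -779/15 ∩ 2·signedArea(BDF) = -338/45]
4. D_y = -79/15  [DC · FE = -779/15 ∩ 2·signedArea(BDF) = -338/45]
   → D = (52/15, -79/15)

B = (-2, -37/3)
D = (52/15, -79/15)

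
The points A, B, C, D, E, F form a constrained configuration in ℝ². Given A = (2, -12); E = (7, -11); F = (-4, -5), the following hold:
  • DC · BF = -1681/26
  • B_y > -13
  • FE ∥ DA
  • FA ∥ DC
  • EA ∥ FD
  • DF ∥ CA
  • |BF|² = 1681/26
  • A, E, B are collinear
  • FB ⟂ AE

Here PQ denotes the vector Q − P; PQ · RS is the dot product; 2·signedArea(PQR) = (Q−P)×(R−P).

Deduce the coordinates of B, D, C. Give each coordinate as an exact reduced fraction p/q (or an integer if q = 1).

1. B_x = -63/26  [A, E, B are collinear ∩ FB ⟂ AE]
2. B_y = -335/26  [A, E, B are collinear ∩ FB ⟂ AE]
   → B = (-63/26, -335/26)
3. D_x = -9  [FE ∥ DA ∩ EA ∥ FD]
4. D_y = -6  [FE ∥ DA ∩ EA ∥ FD]
   → D = (-9, -6)
5. C_x = -3  [DF ∥ CA ∩ FA ∥ DC]
6. C_y = -13  [DF ∥ CA ∩ FA ∥ DC]
   → C = (-3, -13)

B = (-63/26, -335/26)
C = (-3, -13)
D = (-9, -6)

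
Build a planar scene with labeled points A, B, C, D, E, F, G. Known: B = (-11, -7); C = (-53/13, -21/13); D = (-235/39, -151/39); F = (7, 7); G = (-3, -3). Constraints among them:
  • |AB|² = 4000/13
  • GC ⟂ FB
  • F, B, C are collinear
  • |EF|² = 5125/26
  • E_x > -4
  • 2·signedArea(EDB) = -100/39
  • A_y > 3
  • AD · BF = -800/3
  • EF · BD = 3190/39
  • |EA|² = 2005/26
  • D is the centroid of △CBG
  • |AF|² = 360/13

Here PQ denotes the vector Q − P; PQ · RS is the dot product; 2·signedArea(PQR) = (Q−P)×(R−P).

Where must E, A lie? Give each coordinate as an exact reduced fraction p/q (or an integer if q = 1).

1. E_x = -99/26  [EF · BD = 3190/39 ∩ 2·signedArea(EDB) = -100/39]
2. E_y = -51/26  [EF · BD = 3190/39 ∩ 2·signedArea(EDB) = -100/39]
   → E = (-99/26, -51/26)
3. A_x = 37/13  [line -18·x + -14·y + 104 = 0 ∩ |AB|² = 4000/13]
4. A_y = 49/13  [line -18·x + -14·y + 104 = 0 ∩ |AB|² = 4000/13]
   → A = (37/13, 49/13)

A = (37/13, 49/13)
E = (-99/26, -51/26)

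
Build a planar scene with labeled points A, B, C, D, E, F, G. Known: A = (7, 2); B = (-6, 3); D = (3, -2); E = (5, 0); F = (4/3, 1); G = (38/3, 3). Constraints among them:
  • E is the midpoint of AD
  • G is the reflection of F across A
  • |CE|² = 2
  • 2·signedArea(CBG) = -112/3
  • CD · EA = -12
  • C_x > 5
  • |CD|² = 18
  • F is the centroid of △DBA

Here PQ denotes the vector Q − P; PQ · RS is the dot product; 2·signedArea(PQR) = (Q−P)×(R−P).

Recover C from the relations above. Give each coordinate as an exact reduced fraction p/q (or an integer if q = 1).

1. C_x = 6  [2·signedArea(CBG) = -112/3 ∩ CD · EA = -12]
2. C_y = 1  [2·signedArea(CBG) = -112/3 ∩ CD · EA = -12]
   → C = (6, 1)

C = (6, 1)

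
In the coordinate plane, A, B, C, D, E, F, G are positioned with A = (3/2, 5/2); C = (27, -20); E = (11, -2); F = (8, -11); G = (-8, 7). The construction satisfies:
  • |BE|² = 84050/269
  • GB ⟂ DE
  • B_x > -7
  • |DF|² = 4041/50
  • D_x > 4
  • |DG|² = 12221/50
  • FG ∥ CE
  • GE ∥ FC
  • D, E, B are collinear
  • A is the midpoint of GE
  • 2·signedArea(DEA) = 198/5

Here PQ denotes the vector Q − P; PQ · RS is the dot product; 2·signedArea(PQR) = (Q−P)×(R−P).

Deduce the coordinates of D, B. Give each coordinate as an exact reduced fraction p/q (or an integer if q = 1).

B = (-1756/269, -1153/269)
D = (41/10, -29/10)

1. D_x = 41/10  [line -9/2·x + -19/2·y + -91/10 = 0 ∩ |DG|² = 12221/50]
2. D_y = -29/10  [line -9/2·x + -19/2·y + -91/10 = 0 ∩ |DG|² = 12221/50]
   → D = (41/10, -29/10)
3. B_x = -1756/269  [D, E, B are collinear ∩ GB ⟂ DE]
4. B_y = -1153/269  [D, E, B are collinear ∩ GB ⟂ DE]
   → B = (-1756/269, -1153/269)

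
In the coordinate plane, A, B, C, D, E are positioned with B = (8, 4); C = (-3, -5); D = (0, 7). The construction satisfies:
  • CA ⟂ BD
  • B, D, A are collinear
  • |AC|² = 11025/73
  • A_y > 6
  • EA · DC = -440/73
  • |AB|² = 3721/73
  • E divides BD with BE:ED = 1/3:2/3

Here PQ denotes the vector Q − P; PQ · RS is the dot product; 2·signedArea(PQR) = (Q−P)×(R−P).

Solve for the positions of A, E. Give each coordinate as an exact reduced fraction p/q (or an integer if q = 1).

A = (96/73, 475/73)
E = (16/3, 5)

1. A_x = 96/73  [B, D, A are collinear ∩ CA ⟂ BD]
2. A_y = 475/73  [B, D, A are collinear ∩ CA ⟂ BD]
   → A = (96/73, 475/73)
3. E_x = 16/3  [E divides BD with BE:ED = 1/3:2/3]
4. E_y = 5  [E divides BD with BE:ED = 1/3:2/3]
   → E = (16/3, 5)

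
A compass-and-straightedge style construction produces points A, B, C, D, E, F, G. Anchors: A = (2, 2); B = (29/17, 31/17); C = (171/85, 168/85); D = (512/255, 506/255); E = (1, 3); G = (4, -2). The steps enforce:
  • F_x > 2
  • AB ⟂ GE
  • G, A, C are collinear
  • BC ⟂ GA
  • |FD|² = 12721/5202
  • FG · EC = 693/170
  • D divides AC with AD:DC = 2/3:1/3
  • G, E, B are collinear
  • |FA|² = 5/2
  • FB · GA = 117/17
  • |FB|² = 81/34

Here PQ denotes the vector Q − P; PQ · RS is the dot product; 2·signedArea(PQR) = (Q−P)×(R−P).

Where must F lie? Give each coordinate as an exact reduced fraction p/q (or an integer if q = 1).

F = (5/2, 1/2)

1. F_x = 5/2  [FG · EC = 693/170 ∩ FB · GA = 117/17]
2. F_y = 1/2  [FG · EC = 693/170 ∩ FB · GA = 117/17]
   → F = (5/2, 1/2)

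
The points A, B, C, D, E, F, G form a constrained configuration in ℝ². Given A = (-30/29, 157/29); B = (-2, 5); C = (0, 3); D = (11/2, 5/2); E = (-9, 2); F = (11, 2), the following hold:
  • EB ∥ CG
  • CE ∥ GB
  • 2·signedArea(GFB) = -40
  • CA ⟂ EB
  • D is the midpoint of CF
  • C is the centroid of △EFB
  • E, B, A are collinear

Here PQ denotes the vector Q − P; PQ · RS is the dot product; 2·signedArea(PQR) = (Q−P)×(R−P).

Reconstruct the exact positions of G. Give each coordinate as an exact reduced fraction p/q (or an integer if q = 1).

1. G_x = 7  [CE ∥ GB ∩ EB ∥ CG]
2. G_y = 6  [CE ∥ GB ∩ EB ∥ CG]
   → G = (7, 6)

G = (7, 6)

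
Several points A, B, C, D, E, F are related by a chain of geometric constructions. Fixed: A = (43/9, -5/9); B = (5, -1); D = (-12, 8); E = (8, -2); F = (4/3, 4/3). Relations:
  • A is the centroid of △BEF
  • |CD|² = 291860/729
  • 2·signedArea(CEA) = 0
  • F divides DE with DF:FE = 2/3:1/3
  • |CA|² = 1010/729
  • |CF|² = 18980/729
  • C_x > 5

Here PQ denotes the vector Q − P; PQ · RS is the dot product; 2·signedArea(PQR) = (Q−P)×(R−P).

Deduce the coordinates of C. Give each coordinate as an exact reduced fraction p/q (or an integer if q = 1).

1. C_x = 158/27  [line -13/9·x + -29/9·y + 46/9 = 0 ∩ |CF|² = 18980/729]
2. C_y = -28/27  [line -13/9·x + -29/9·y + 46/9 = 0 ∩ |CF|² = 18980/729]
   → C = (158/27, -28/27)

C = (158/27, -28/27)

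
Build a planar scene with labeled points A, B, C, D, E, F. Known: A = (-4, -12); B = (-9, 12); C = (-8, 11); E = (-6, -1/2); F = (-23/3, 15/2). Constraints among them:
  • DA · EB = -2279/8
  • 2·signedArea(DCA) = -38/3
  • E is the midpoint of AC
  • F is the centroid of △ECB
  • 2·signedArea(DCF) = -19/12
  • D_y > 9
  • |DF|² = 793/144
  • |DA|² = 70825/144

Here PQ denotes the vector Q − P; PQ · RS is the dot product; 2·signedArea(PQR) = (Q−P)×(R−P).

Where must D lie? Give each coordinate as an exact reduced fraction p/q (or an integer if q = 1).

D = (-25/3, 39/4)

1. D_x = -25/3  [DA · EB = -2279/8 ∩ 2·signedArea(DCF) = -19/12]
2. D_y = 39/4  [DA · EB = -2279/8 ∩ 2·signedArea(DCF) = -19/12]
   → D = (-25/3, 39/4)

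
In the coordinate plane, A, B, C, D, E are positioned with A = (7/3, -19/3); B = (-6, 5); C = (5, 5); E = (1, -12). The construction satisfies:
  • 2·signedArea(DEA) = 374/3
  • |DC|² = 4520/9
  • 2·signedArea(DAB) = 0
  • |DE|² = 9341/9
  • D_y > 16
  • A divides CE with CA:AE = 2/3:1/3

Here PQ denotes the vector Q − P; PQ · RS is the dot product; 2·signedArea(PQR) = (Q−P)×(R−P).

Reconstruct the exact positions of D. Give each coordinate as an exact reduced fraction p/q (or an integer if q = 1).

1. D_x = -43/3  [2·signedArea(DAB) = 0 ∩ 2·signedArea(DEA) = 374/3]
2. D_y = 49/3  [2·signedArea(DAB) = 0 ∩ 2·signedArea(DEA) = 374/3]
   → D = (-43/3, 49/3)

D = (-43/3, 49/3)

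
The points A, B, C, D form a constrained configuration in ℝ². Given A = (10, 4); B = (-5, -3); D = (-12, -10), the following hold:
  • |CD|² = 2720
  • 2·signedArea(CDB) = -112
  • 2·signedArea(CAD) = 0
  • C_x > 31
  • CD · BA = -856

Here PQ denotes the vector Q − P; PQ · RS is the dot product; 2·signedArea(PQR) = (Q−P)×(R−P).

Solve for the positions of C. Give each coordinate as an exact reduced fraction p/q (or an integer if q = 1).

C = (32, 18)

1. C_x = 32  [2·signedArea(CAD) = 0 ∩ 2·signedArea(CDB) = -112]
2. C_y = 18  [2·signedArea(CAD) = 0 ∩ 2·signedArea(CDB) = -112]
   → C = (32, 18)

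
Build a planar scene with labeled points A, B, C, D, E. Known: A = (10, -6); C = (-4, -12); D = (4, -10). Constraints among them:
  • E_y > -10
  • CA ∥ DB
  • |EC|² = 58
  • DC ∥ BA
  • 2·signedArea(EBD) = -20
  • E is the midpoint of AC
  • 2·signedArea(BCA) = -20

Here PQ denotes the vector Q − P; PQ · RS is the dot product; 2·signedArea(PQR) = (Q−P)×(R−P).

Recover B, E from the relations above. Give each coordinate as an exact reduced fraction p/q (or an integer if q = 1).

B = (18, -4)
E = (3, -9)

1. B_x = 18  [DC ∥ BA ∩ CA ∥ DB]
2. B_y = -4  [DC ∥ BA ∩ CA ∥ DB]
   → B = (18, -4)
3. E_x = 3  [E is the midpoint of AC]
4. E_y = -9  [E is the midpoint of AC]
   → E = (3, -9)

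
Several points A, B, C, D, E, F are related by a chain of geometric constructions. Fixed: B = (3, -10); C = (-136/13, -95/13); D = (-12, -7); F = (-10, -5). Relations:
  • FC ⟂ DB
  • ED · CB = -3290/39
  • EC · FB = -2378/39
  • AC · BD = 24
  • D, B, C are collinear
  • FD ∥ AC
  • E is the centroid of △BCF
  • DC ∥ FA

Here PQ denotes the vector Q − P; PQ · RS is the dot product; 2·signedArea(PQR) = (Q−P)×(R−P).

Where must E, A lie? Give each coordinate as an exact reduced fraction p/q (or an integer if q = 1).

A = (-110/13, -69/13)
E = (-227/39, -290/39)

1. E_x = -227/39  [E is the centroid of △BCF]
2. E_y = -290/39  [E is the centroid of △BCF]
   → E = (-227/39, -290/39)
3. A_x = -110/13  [FD ∥ AC ∩ DC ∥ FA]
4. A_y = -69/13  [FD ∥ AC ∩ DC ∥ FA]
   → A = (-110/13, -69/13)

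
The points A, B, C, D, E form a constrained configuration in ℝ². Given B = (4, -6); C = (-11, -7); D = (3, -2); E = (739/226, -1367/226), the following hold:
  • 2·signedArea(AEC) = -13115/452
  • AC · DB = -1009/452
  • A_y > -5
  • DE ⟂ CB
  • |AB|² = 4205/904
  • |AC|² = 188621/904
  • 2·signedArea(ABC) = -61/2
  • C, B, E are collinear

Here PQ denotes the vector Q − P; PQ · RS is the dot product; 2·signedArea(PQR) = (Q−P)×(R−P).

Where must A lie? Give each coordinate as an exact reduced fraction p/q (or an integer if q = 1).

A = (1417/452, -1819/452)

1. A_x = 1417/452  [2·signedArea(ABC) = -61/2 ∩ AC · DB = -1009/452]
2. A_y = -1819/452  [2·signedArea(ABC) = -61/2 ∩ AC · DB = -1009/452]
   → A = (1417/452, -1819/452)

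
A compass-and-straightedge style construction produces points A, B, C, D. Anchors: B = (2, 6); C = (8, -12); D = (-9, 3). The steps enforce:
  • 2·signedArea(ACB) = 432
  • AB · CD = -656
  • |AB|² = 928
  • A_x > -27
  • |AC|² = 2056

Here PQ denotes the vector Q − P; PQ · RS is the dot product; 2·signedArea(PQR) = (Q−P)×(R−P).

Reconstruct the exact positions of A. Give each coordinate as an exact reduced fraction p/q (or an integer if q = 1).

1. A_x = -26  [2·signedArea(ACB) = 432 ∩ AB · CD = -656]
2. A_y = 18  [2·signedArea(ACB) = 432 ∩ AB · CD = -656]
   → A = (-26, 18)

A = (-26, 18)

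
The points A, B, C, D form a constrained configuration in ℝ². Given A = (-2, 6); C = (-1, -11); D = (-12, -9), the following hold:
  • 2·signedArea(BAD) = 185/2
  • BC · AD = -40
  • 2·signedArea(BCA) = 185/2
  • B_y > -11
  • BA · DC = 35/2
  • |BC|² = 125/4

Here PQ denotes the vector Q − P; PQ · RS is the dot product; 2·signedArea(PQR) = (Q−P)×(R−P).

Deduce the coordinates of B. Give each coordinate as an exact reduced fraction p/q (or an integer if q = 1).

1. B_x = -13/2  [2·signedArea(BCA) = 185/2 ∩ 2·signedArea(BAD) = 185/2]
2. B_y = -10  [2·signedArea(BCA) = 185/2 ∩ 2·signedArea(BAD) = 185/2]
   → B = (-13/2, -10)

B = (-13/2, -10)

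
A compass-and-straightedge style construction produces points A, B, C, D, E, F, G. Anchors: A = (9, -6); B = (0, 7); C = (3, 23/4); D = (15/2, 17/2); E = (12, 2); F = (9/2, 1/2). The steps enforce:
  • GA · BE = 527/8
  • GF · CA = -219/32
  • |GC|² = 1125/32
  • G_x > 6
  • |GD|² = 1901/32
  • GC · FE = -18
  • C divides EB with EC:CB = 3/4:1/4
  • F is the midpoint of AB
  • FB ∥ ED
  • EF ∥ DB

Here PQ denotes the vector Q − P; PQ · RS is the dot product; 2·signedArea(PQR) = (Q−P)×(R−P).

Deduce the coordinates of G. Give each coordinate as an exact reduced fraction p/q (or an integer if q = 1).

1. G_x = 51/8  [GF · CA = -219/32 ∩ GA · BE = 527/8]
2. G_y = 7/8  [GF · CA = -219/32 ∩ GA · BE = 527/8]
   → G = (51/8, 7/8)

G = (51/8, 7/8)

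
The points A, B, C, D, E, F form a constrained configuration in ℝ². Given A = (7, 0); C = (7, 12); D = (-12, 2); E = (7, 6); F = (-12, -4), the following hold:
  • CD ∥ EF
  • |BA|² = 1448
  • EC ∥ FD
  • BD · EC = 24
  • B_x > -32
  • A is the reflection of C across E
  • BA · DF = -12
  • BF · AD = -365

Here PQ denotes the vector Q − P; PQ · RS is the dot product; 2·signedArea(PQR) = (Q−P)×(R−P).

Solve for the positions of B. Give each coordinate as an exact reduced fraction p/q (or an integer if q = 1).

1. B_x = -31  [BA · DF = -12 ∩ BF · AD = -365]
2. B_y = -2  [BA · DF = -12 ∩ BF · AD = -365]
   → B = (-31, -2)

B = (-31, -2)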